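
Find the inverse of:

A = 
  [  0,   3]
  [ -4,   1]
det(A) = (0)(1) - (3)(-4) = 12
For a 2×2 matrix, A⁻¹ = (1/det(A)) · [[d, -b], [-c, a]]
    = (1/12) · [[1, -3], [4, 0]]

A⁻¹ = 
  [1/12, -1/4]
  [ 1/3,    0]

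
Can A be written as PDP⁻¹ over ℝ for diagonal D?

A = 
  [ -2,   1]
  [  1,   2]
Yes

tr(A) = 0, det(A) = -5
Characteristic polynomial: λ² - tr(A)λ + det(A) = λ² - 5
λ² - 5 = 0  ⇒  λ = (0 ± √((0)² - 4·(-5)))/2 = (0 ± √(20))/2
  = √5,  -√5
Eigenvalues: √5, -√5  (≈ 2.236, -2.236)
The two irrational eigenvalues are distinct (simple), so each has alg. mult. = geom. mult. = 1.
Sum of geometric multiplicities equals n, so A has n independent eigenvectors.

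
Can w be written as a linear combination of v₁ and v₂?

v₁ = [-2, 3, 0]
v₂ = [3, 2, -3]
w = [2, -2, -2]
No

Form the augmented matrix and row-reduce:
[v₁|v₂|w] = 
  [ -2,   3,   2]
  [  3,   2,  -2]
  [  0,  -3,  -2]
R2 → R2 + (3/2)·R1
R3 → R3 + (6/13)·R2
REF = 
  [    -2,      3,      2]
  [     0,   13/2,      1]
  [     0,      0, -20/13]

Row 3 reads [0 0 | -20/13], i.e. 0 = -20/13, so the system is inconsistent and w ∉ span{v₁, v₂}.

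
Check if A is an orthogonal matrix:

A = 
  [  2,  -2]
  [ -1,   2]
No

AᵀA = 
  [  5,  -6]
  [ -6,   8]
≠ I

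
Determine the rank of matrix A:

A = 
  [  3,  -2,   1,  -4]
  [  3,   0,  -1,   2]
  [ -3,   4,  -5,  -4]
Row reduce:
R2 → R2 - (1)·R1
R3 → R3 + (1)·R1
R3 → R3 - (1)·R2
REF = 
  [  3,  -2,   1,  -4]
  [  0,   2,  -2,   6]
  [  0,   0,  -2, -14]
Pivot columns: 1, 2, 3 → 3 pivots.

rank(A) = 3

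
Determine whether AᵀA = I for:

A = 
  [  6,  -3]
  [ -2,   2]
No

AᵀA = 
  [ 40, -22]
  [-22,  13]
≠ I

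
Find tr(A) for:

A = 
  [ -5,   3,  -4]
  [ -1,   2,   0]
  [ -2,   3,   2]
-1

tr(A) = -5 + 2 + 2 = -1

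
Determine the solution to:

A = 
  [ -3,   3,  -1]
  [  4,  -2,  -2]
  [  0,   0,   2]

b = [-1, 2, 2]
x = [2, 2, 1]

Row reduce the augmented matrix [A|b]:
R2 → R2 + (4/3)·R1
REF = 
  [   -3,     3,    -1,    -1]
  [    0,     2, -10/3,   2/3]
  [    0,     0,     2,     2]

Back-substitution:
x₃ = 2 / 2 = 1
x₂ = (2/3 - (-10/3)(1)) / 2 = 2
x₁ = (-1 - (3)(2) - (-1)(1)) / (-3) = 2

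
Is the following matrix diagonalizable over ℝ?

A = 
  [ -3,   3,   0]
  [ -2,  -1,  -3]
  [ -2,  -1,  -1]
No

Characteristic polynomial: det(λI - A) = λ³ + 5λ² + 10λ - 18
By the rational root theorem any rational root is an integer dividing 18; none of those is a root, so p(λ) has no rational roots and hence (being an irreducible cubic) no repeated roots.
Discriminant of the cubic: Δ = -17448
Δ < 0 ⇒ one real eigenvalue and a complex-conjugate pair: λ ≈ -3.042 + 2.71i, -3.042 - 2.71i, 1.084
Has complex eigenvalues (not diagonalizable over ℝ).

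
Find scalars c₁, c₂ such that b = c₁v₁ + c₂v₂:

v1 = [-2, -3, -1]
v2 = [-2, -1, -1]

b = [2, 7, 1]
c1 = -3, c2 = 2

b = -3·v1 + 2·v2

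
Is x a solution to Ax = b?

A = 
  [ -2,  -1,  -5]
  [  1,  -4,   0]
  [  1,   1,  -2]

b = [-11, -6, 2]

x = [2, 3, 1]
No

Ax = [-12, -10, 3] ≠ b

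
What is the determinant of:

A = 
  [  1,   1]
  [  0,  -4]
For a 2×2 matrix, det = ad - bc = (1)(-4) - (1)(0) = -4

det(A) = -4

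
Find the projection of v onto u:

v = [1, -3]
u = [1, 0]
proj_u(v) = [1, 0]

v·u = (1)(1) + (-3)(0) = 1
u·u = (1)² + (0)² = 1
proj_u(v) = (v·u / u·u) × u = (1/1) × u = (1) × u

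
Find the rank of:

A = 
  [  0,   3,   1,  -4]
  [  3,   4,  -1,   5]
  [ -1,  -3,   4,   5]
rank(A) = 3

Row reduce:
Swap R1 ↔ R2
R3 → R3 + (1/3)·R1
R3 → R3 + (5/9)·R2
REF = 
  [   3,    4,   -1,    5]
  [   0,    3,    1,   -4]
  [   0,    0, 38/9, 40/9]
Pivot columns: 1, 2, 3 → 3 pivots.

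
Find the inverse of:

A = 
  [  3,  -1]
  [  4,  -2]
det(A) = (3)(-2) - (-1)(4) = -2
For a 2×2 matrix, A⁻¹ = (1/det(A)) · [[d, -b], [-c, a]]
    = (-1/2) · [[-2, 1], [-4, 3]]

A⁻¹ = 
  [   1, -1/2]
  [   2, -3/2]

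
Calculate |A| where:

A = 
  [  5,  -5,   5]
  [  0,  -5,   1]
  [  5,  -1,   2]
55

Cofactor expansion along row 1:
det(A) = (5)·((-5)(2) - (1)(-1)) - (-5)·((0)(2) - (1)(5)) + (5)·((0)(-1) - (-5)(5))
  = (5)(-9) - (-5)(-5) + (5)(25)
  = 55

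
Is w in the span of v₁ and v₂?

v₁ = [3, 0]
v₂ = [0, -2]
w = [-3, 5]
Yes

Form the augmented matrix and row-reduce:
[v₁|v₂|w] = 
  [  3,   0,  -3]
  [  0,  -2,   5]
(already in echelon form — no row operations needed)

No row of the form [0 0 | nonzero], so the system is consistent. Back-substitution gives c₁ = -1, c₂ = -5/2: w = (-1)·v₁ + (-5/2)·v₂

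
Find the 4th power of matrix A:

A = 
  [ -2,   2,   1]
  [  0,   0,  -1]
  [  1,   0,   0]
A^4 = 
  [ 37, -28, -24]
  [ -5,   4,   4]
  [-14,  10,   9]

A² = A·A:
A²[1,1] = (-2)(-2) + (2)(0) + (1)(1) = 5
A²[1,2] = (-2)(2) + (2)(0) + (1)(0) = -4
A²[1,3] = (-2)(1) + (2)(-1) + (1)(0) = -4
A²[2,1] = (0)(-2) + (0)(0) + (-1)(1) = -1
A²[2,2] = (0)(2) + (0)(0) + (-1)(0) = 0
A²[2,3] = (0)(1) + (0)(-1) + (-1)(0) = 0
A²[3,1] = (1)(-2) + (0)(0) + (0)(1) = -2
A²[3,2] = (1)(2) + (0)(0) + (0)(0) = 2
A²[3,3] = (1)(1) + (0)(-1) + (0)(0) = 1
A² = 
  [  5,  -4,  -4]
  [ -1,   0,   0]
  [ -2,   2,   1]

A^3 = A^2·A:
A^3[1,1] = (5)(-2) + (-4)(0) + (-4)(1) = -14
A^3[1,2] = (5)(2) + (-4)(0) + (-4)(0) = 10
A^3[1,3] = (5)(1) + (-4)(-1) + (-4)(0) = 9
A^3[2,1] = (-1)(-2) + (0)(0) + (0)(1) = 2
A^3[2,2] = (-1)(2) + (0)(0) + (0)(0) = -2
A^3[2,3] = (-1)(1) + (0)(-1) + (0)(0) = -1
A^3[3,1] = (-2)(-2) + (2)(0) + (1)(1) = 5
A^3[3,2] = (-2)(2) + (2)(0) + (1)(0) = -4
A^3[3,3] = (-2)(1) + (2)(-1) + (1)(0) = -4
A^3 = 
  [-14,  10,   9]
  [  2,  -2,  -1]
  [  5,  -4,  -4]

A^4 = A^3·A:
A^4[1,1] = (-14)(-2) + (10)(0) + (9)(1) = 37
A^4[1,2] = (-14)(2) + (10)(0) + (9)(0) = -28
A^4[1,3] = (-14)(1) + (10)(-1) + (9)(0) = -24
A^4[2,1] = (2)(-2) + (-2)(0) + (-1)(1) = -5
A^4[2,2] = (2)(2) + (-2)(0) + (-1)(0) = 4
A^4[2,3] = (2)(1) + (-2)(-1) + (-1)(0) = 4
A^4[3,1] = (5)(-2) + (-4)(0) + (-4)(1) = -14
A^4[3,2] = (5)(2) + (-4)(0) + (-4)(0) = 10
A^4[3,3] = (5)(1) + (-4)(-1) + (-4)(0) = 9
A^4 = 
  [ 37, -28, -24]
  [ -5,   4,   4]
  [-14,  10,   9]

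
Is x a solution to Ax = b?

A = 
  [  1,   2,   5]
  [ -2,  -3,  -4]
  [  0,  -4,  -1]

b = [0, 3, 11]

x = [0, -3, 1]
No

Ax = [-1, 5, 11] ≠ b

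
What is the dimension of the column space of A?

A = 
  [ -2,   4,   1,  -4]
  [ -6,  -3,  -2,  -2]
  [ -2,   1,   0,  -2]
dim(Col(A)) = 2

Row reduce:
R2 → R2 - (3)·R1
R3 → R3 - (1)·R1
R3 → R3 - (1/5)·R2
REF = 
  [ -2,   4,   1,  -4]
  [  0, -15,  -5,  10]
  [  0,   0,   0,   0]
Pivot columns: 1, 2 → 2 pivots.
dim(Col(A)) = number of pivot columns = 2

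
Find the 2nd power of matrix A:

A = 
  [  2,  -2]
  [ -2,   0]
A² = A·A:
A²[1,1] = (2)(2) + (-2)(-2) = 8
A²[1,2] = (2)(-2) + (-2)(0) = -4
A²[2,1] = (-2)(2) + (0)(-2) = -4
A²[2,2] = (-2)(-2) + (0)(0) = 4
A² = 
  [  8,  -4]
  [ -4,   4]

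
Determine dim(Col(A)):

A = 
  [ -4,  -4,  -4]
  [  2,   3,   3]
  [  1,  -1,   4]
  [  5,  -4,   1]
dim(Col(A)) = 3

Row reduce:
R2 → R2 + (1/2)·R1
R3 → R3 + (1/4)·R1
R4 → R4 + (5/4)·R1
R3 → R3 + (2)·R2
R4 → R4 + (9)·R2
R4 → R4 - (1)·R3
REF = 
  [ -4,  -4,  -4]
  [  0,   1,   1]
  [  0,   0,   5]
  [  0,   0,   0]
Pivot columns: 1, 2, 3 → 3 pivots.
dim(Col(A)) = number of pivot columns = 3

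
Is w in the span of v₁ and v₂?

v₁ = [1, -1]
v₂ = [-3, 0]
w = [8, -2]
Yes

Form the augmented matrix and row-reduce:
[v₁|v₂|w] = 
  [  1,  -3,   8]
  [ -1,   0,  -2]
R2 → R2 + (1)·R1
REF = 
  [  1,  -3,   8]
  [  0,  -3,   6]

No row of the form [0 0 | nonzero], so the system is consistent. Back-substitution gives c₁ = 2, c₂ = -2: w = (2)·v₁ + (-2)·v₂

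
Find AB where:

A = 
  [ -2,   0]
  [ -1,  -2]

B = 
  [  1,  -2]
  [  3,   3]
AB = 
  [ -2,   4]
  [ -7,  -4]

A is 2×2 and B is 2×2, so AB is 2×2. Each entry is (row of A)·(column of B):
AB[1,1] = (-2)(1) + (0)(3) = -2
AB[1,2] = (-2)(-2) + (0)(3) = 4
AB[2,1] = (-1)(1) + (-2)(3) = -7
AB[2,2] = (-1)(-2) + (-2)(3) = -4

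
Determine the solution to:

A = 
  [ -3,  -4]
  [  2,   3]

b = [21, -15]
Row reduce the augmented matrix [A|b]:
R2 → R2 + (2/3)·R1
REF = 
  [ -3,  -4,  21]
  [  0, 1/3,  -1]

Back-substitution:
x₂ = (-1) / (1/3) = -3
x₁ = (21 - (-4)(-3)) / (-3) = -3

x = [-3, -3]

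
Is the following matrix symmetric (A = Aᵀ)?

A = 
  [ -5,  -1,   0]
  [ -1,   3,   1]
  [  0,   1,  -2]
Yes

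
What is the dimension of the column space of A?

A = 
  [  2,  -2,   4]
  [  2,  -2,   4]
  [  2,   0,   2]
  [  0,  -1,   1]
Row reduce:
R2 → R2 - (1)·R1
R3 → R3 - (1)·R1
Swap R2 ↔ R3
R4 → R4 + (1/2)·R2
REF = 
  [  2,  -2,   4]
  [  0,   2,  -2]
  [  0,   0,   0]
  [  0,   0,   0]
Pivot columns: 1, 2 → 2 pivots.
dim(Col(A)) = number of pivot columns = 2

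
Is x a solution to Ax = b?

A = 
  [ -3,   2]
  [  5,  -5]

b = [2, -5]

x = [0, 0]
No

Ax = [0, 0] ≠ b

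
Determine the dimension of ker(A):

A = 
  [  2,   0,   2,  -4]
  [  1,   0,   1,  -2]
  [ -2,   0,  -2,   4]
nullity(A) = 3

Row reduce:
R2 → R2 - (1/2)·R1
R3 → R3 + (1)·R1
REF = 
  [  2,   0,   2,  -4]
  [  0,   0,   0,   0]
  [  0,   0,   0,   0]
Pivot columns: 1 → 1 pivot.
rank(A) = 1, so nullity(A) = 4 - 1 = 3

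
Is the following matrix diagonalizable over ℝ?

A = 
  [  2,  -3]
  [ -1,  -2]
Yes

tr(A) = 0, det(A) = -7
Characteristic polynomial: λ² - tr(A)λ + det(A) = λ² - 7
λ² - 7 = 0  ⇒  λ = (0 ± √((0)² - 4·(-7)))/2 = (0 ± √(28))/2
  = √7,  -√7
Eigenvalues: √7, -√7  (≈ 2.646, -2.646)
The two irrational eigenvalues are distinct (simple), so each has alg. mult. = geom. mult. = 1.
Sum of geometric multiplicities equals n, so A has n independent eigenvectors.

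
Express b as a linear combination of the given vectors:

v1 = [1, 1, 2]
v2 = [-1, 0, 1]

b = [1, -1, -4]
c1 = -1, c2 = -2

b = -1·v1 + -2·v2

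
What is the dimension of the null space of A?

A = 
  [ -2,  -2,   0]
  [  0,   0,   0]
nullity(A) = 2

Row reduce:
(no row operations needed)
REF = 
  [ -2,  -2,   0]
  [  0,   0,   0]
Pivot columns: 1 → 1 pivot.
rank(A) = 1, so nullity(A) = 3 - 1 = 2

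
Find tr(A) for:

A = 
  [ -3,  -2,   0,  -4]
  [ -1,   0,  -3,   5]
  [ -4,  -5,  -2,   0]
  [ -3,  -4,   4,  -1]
-6

tr(A) = -3 + 0 + -2 + -1 = -6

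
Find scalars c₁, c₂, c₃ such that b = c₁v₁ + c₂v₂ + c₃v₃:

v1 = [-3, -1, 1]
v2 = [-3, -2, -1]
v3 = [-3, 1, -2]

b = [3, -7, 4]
c1 = 0, c2 = 2, c3 = -3

b = 0·v1 + 2·v2 + -3·v3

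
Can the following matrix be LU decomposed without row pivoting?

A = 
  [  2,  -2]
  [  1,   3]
Yes.
A[1,1] = 2 ≠ 0, so Gaussian elimination proceeds without a row swap: multiplier ℓ₂₁ = (1)/(2) = 1/2, and U[2,2] = 3 - (1/2)(-2) = 4.
L = 
  [  1,   0]
  [1/2,   1]
U = 
  [  2,  -2]
  [  0,   4]
Check row 2 of LU: [(1/2)(2), (1/2)(-2) + 4] = [1, 3] = row 2 of A ✓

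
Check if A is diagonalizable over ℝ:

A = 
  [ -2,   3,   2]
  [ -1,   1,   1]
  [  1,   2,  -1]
Yes

Characteristic polynomial: det(λI - A) = λ³ + 2λ² - 2λ
The constant term is 0, so λ = 0 is a root: p(λ) = λ(λ² + 2λ - 2)
λ² + 2λ - 2 = 0  ⇒  λ = (-2 ± √((2)² - 4·(-2)))/2 = (-2 ± √(12))/2
  = -1 + √3,  -1 - √3
Eigenvalues: 0, -1 + √3, -1 - √3  (≈ 0, 0.7321, -2.732)
The two irrational eigenvalues are distinct (simple), so each has alg. mult. = geom. mult. = 1.
λ=0: alg. mult. = 1, geom. mult. = 3 - rank(A - (0)I) = 3 - 2 = 1
Sum of geometric multiplicities equals n, so A has n independent eigenvectors.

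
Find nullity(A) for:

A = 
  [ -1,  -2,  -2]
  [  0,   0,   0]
nullity(A) = 2

Row reduce:
(no row operations needed)
REF = 
  [ -1,  -2,  -2]
  [  0,   0,   0]
Pivot columns: 1 → 1 pivot.
rank(A) = 1, so nullity(A) = 3 - 1 = 2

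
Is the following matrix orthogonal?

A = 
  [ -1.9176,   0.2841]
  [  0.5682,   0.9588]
No

AᵀA = 
  [  4,   0]
  [  0,   1]
≠ I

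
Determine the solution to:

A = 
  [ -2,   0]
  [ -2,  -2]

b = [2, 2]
x = [-1, 0]

Row reduce the augmented matrix [A|b]:
R2 → R2 - (1)·R1
REF = 
  [ -2,   0,   2]
  [  0,  -2,   0]

Back-substitution:
x₂ = 0 / (-2) = 0
x₁ = (2 - (0)(0)) / (-2) = -1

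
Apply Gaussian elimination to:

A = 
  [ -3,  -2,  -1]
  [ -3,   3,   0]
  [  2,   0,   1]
Row operations:
R2 → R2 - (1)·R1
R3 → R3 + (2/3)·R1
R3 → R3 + (4/15)·R2

Resulting echelon form:
REF = 
  [ -3,  -2,  -1]
  [  0,   5,   1]
  [  0,   0, 3/5]

Rank = 3 (number of non-zero pivot rows).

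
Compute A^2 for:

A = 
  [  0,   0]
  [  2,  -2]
A² = A·A:
A²[1,1] = (0)(0) + (0)(2) = 0
A²[1,2] = (0)(0) + (0)(-2) = 0
A²[2,1] = (2)(0) + (-2)(2) = -4
A²[2,2] = (2)(0) + (-2)(-2) = 4
A² = 
  [  0,   0]
  [ -4,   4]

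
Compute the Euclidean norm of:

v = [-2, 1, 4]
4.583

||v||₂ = √((-2)² + (1)² + (4)²) = √21 = 4.583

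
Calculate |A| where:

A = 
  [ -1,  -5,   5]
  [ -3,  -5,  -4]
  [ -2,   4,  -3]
-136

Cofactor expansion along row 1:
det(A) = (-1)·((-5)(-3) - (-4)(4)) - (-5)·((-3)(-3) - (-4)(-2)) + (5)·((-3)(4) - (-5)(-2))
  = (-1)(31) - (-5)(1) + (5)(-22)
  = -136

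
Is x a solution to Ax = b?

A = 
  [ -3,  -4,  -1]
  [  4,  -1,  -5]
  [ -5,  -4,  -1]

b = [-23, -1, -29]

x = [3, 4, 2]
No

Ax = [-27, -2, -33] ≠ b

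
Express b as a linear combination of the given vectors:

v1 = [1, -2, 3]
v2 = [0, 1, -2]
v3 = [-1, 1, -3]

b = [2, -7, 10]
c1 = 3, c2 = -2, c3 = 1

b = 3·v1 + -2·v2 + 1·v3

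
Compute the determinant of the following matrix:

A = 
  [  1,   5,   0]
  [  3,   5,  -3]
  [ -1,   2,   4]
Cofactor expansion along row 1:
det(A) = (1)·((5)(4) - (-3)(2)) - (5)·((3)(4) - (-3)(-1)) + (0)·((3)(2) - (5)(-1))
  = (1)(26) - (5)(9) + (0)(11)
  = -19

det(A) = -19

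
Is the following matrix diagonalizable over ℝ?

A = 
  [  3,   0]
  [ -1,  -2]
Yes

tr(A) = 1, det(A) = -6
Characteristic polynomial: λ² - tr(A)λ + det(A) = λ² - λ - 6
λ² - λ - 6 = (λ + 2)(λ - 3)
Eigenvalues: 3, -2
λ=-2: alg. mult. = 1, geom. mult. = 2 - rank(A - (-2)I) = 2 - 1 = 1
λ=3: alg. mult. = 1, geom. mult. = 2 - rank(A - (3)I) = 2 - 1 = 1
Sum of geometric multiplicities equals n, so A has n independent eigenvectors.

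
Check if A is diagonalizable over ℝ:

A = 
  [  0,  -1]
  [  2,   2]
No

tr(A) = 2, det(A) = 2
Characteristic polynomial: λ² - tr(A)λ + det(A) = λ² - 2λ + 2
λ² - 2λ + 2 = 0  ⇒  λ = (2 ± √((-2)² - 4·(2)))/2 = (2 ± √(-4))/2
  = 1 + i,  1 - i
Eigenvalues: 1 + i, 1 - i  (≈ 1 + 1i, 1 - 1i)
Has complex eigenvalues (not diagonalizable over ℝ).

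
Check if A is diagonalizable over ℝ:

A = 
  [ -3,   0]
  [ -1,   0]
Yes

tr(A) = -3, det(A) = 0
Characteristic polynomial: λ² - tr(A)λ + det(A) = λ² + 3λ
λ² + 3λ = λ(λ + 3)
Eigenvalues: 0, -3
λ=-3: alg. mult. = 1, geom. mult. = 2 - rank(A - (-3)I) = 2 - 1 = 1
λ=0: alg. mult. = 1, geom. mult. = 2 - rank(A - (0)I) = 2 - 1 = 1
Sum of geometric multiplicities equals n, so A has n independent eigenvectors.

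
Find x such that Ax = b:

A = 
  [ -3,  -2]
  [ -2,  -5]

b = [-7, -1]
Row reduce the augmented matrix [A|b]:
R2 → R2 - (2/3)·R1
REF = 
  [   -3,    -2,    -7]
  [    0, -11/3,  11/3]

Back-substitution:
x₂ = (11/3) / (-11/3) = -1
x₁ = (-7 - (-2)(-1)) / (-3) = 3

x = [3, -1]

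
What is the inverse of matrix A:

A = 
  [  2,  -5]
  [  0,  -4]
det(A) = (2)(-4) - (-5)(0) = -8
For a 2×2 matrix, A⁻¹ = (1/det(A)) · [[d, -b], [-c, a]]
    = (-1/8) · [[-4, 5], [0, 2]]

A⁻¹ = 
  [ 1/2, -5/8]
  [   0, -1/4]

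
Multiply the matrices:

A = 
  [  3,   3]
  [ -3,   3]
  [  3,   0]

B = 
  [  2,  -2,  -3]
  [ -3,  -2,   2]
AB = 
  [ -3, -12,  -3]
  [-15,   0,  15]
  [  6,  -6,  -9]

A is 3×2 and B is 2×3, so AB is 3×3. Each entry is (row of A)·(column of B):
AB[1,1] = (3)(2) + (3)(-3) = -3
AB[1,2] = (3)(-2) + (3)(-2) = -12
AB[1,3] = (3)(-3) + (3)(2) = -3
AB[2,1] = (-3)(2) + (3)(-3) = -15
AB[2,2] = (-3)(-2) + (3)(-2) = 0
AB[2,3] = (-3)(-3) + (3)(2) = 15
AB[3,1] = (3)(2) + (0)(-3) = 6
AB[3,2] = (3)(-2) + (0)(-2) = -6
AB[3,3] = (3)(-3) + (0)(2) = -9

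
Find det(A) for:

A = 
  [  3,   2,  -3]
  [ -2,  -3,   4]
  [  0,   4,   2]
-34

Cofactor expansion along row 1:
det(A) = (3)·((-3)(2) - (4)(4)) - (2)·((-2)(2) - (4)(0)) + (-3)·((-2)(4) - (-3)(0))
  = (3)(-22) - (2)(-4) + (-3)(-8)
  = -34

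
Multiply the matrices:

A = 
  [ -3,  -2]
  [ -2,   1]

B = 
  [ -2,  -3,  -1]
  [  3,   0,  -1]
A is 2×2 and B is 2×3, so AB is 2×3. Each entry is (row of A)·(column of B):
AB[1,1] = (-3)(-2) + (-2)(3) = 0
AB[1,2] = (-3)(-3) + (-2)(0) = 9
AB[1,3] = (-3)(-1) + (-2)(-1) = 5
AB[2,1] = (-2)(-2) + (1)(3) = 7
AB[2,2] = (-2)(-3) + (1)(0) = 6
AB[2,3] = (-2)(-1) + (1)(-1) = 1

AB = 
  [  0,   9,   5]
  [  7,   6,   1]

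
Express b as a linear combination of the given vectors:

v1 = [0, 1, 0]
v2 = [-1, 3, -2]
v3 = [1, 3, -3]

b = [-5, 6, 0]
c1 = 3, c2 = 3, c3 = -2

b = 3·v1 + 3·v2 + -2·v3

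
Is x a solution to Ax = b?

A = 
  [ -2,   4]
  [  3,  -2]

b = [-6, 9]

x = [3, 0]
Yes

Ax = [-6, 9] = b ✓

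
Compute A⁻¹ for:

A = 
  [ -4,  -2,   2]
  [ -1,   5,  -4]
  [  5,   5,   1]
det(A) = (-4)·((5)(1) - (-4)(5)) - (-2)·((-1)(1) - (-4)(5)) + (2)·((-1)(5) - (5)(5))
  = (-4)(25) - (-2)(19) + (2)(-30)
  = -122
det(A) = -122 ≠ 0, so A is invertible.

Cofactors Cᵢⱼ = (-1)ⁱ⁺ʲ·Mᵢⱼ:
C = 
  [ 25, -19, -30]
  [ 12, -14,  10]
  [ -2, -18, -22]

adj(A) = Cᵀ:
adj(A) = 
  [ 25,  12,  -2]
  [-19, -14, -18]
  [-30,  10, -22]

A⁻¹ = (-1/122) · adj(A):
A⁻¹ = 
  [-25/122,   -6/61,    1/61]
  [ 19/122,    7/61,    9/61]
  [  15/61,   -5/61,   11/61]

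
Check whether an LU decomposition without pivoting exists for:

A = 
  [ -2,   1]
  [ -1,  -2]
Yes.
A[1,1] = -2 ≠ 0, so Gaussian elimination proceeds without a row swap: multiplier ℓ₂₁ = (-1)/(-2) = 1/2, and U[2,2] = -2 - (1/2)(1) = -5/2.
L = 
  [  1,   0]
  [1/2,   1]
U = 
  [  -2,    1]
  [   0, -5/2]
Check row 2 of LU: [(1/2)(-2), (1/2)(1) + (-5/2)] = [-1, -2] = row 2 of A ✓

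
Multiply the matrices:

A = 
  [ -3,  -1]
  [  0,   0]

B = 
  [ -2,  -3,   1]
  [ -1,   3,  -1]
A is 2×2 and B is 2×3, so AB is 2×3. Each entry is (row of A)·(column of B):
AB[1,1] = (-3)(-2) + (-1)(-1) = 7
AB[1,2] = (-3)(-3) + (-1)(3) = 6
AB[1,3] = (-3)(1) + (-1)(-1) = -2
AB[2,1] = (0)(-2) + (0)(-1) = 0
AB[2,2] = (0)(-3) + (0)(3) = 0
AB[2,3] = (0)(1) + (0)(-1) = 0

AB = 
  [  7,   6,  -2]
  [  0,   0,   0]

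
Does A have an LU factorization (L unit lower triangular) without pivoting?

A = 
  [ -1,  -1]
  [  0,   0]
Yes.
A[1,1] = -1 ≠ 0, so Gaussian elimination proceeds without a row swap: multiplier ℓ₂₁ = (0)/(-1) = 0, and U[2,2] = 0 - (0)(-1) = 0.
L = 
  [  1,   0]
  [  0,   1]
U = 
  [ -1,  -1]
  [  0,   0]
Check row 2 of LU: [(0)(-1), (0)(-1) + 0] = [0, 0] = row 2 of A ✓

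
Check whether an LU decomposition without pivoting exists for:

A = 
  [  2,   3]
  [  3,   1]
Yes.
A[1,1] = 2 ≠ 0, so Gaussian elimination proceeds without a row swap: multiplier ℓ₂₁ = (3)/(2) = 3/2, and U[2,2] = 1 - (3/2)(3) = -7/2.
L = 
  [  1,   0]
  [3/2,   1]
U = 
  [   2,    3]
  [   0, -7/2]
Check row 2 of LU: [(3/2)(2), (3/2)(3) + (-7/2)] = [3, 1] = row 2 of A ✓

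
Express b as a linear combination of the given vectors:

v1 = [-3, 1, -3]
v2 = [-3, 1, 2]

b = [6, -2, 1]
c1 = -1, c2 = -1

b = -1·v1 + -1·v2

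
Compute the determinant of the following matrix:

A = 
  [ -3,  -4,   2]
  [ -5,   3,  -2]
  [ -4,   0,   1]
Cofactor expansion along row 1:
det(A) = (-3)·((3)(1) - (-2)(0)) - (-4)·((-5)(1) - (-2)(-4)) + (2)·((-5)(0) - (3)(-4))
  = (-3)(3) - (-4)(-13) + (2)(12)
  = -37

det(A) = -37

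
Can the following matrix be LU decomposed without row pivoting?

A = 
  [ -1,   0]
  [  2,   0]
Yes.
A[1,1] = -1 ≠ 0, so Gaussian elimination proceeds without a row swap: multiplier ℓ₂₁ = (2)/(-1) = -2, and U[2,2] = 0 - (-2)(0) = 0.
L = 
  [  1,   0]
  [ -2,   1]
U = 
  [ -1,   0]
  [  0,   0]
Check row 2 of LU: [(-2)(-1), (-2)(0) + 0] = [2, 0] = row 2 of A ✓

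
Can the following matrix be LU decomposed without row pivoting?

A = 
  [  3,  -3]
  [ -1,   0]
Yes.
A[1,1] = 3 ≠ 0, so Gaussian elimination proceeds without a row swap: multiplier ℓ₂₁ = (-1)/(3) = -1/3, and U[2,2] = 0 - (-1/3)(-3) = -1.
L = 
  [   1,    0]
  [-1/3,    1]
U = 
  [  3,  -3]
  [  0,  -1]
Check row 2 of LU: [(-1/3)(3), (-1/3)(-3) + (-1)] = [-1, 0] = row 2 of A ✓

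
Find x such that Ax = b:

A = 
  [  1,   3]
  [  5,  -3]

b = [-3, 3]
Row reduce the augmented matrix [A|b]:
R2 → R2 - (5)·R1
REF = 
  [  1,   3,  -3]
  [  0, -18,  18]

Back-substitution:
x₂ = 18 / (-18) = -1
x₁ = (-3 - (3)(-1)) / 1 = 0

x = [0, -1]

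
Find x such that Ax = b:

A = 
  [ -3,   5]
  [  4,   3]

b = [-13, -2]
Row reduce the augmented matrix [A|b]:
R2 → R2 + (4/3)·R1
REF = 
  [   -3,     5,   -13]
  [    0,  29/3, -58/3]

Back-substitution:
x₂ = (-58/3) / (29/3) = -2
x₁ = (-13 - (5)(-2)) / (-3) = 1

x = [1, -2]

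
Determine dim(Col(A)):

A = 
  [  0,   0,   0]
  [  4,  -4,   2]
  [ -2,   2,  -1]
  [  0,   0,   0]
Row reduce:
Swap R1 ↔ R2
R3 → R3 + (1/2)·R1
REF = 
  [  4,  -4,   2]
  [  0,   0,   0]
  [  0,   0,   0]
  [  0,   0,   0]
Pivot columns: 1 → 1 pivot.
dim(Col(A)) = number of pivot columns = 1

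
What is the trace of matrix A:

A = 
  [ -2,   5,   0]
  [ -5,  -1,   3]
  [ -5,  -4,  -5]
-8

tr(A) = -2 + -1 + -5 = -8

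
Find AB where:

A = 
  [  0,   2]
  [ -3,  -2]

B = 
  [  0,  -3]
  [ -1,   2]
AB = 
  [ -2,   4]
  [  2,   5]

A is 2×2 and B is 2×2, so AB is 2×2. Each entry is (row of A)·(column of B):
AB[1,1] = (0)(0) + (2)(-1) = -2
AB[1,2] = (0)(-3) + (2)(2) = 4
AB[2,1] = (-3)(0) + (-2)(-1) = 2
AB[2,2] = (-3)(-3) + (-2)(2) = 5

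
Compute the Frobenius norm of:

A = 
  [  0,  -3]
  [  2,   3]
||A||_F = 4.69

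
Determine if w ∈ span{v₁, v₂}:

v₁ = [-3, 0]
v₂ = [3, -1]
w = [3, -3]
Yes

Form the augmented matrix and row-reduce:
[v₁|v₂|w] = 
  [ -3,   3,   3]
  [  0,  -1,  -3]
(already in echelon form — no row operations needed)

No row of the form [0 0 | nonzero], so the system is consistent. Back-substitution gives c₁ = 2, c₂ = 3: w = (2)·v₁ + (3)·v₂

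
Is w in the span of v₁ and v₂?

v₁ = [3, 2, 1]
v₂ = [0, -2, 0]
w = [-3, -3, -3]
No

Form the augmented matrix and row-reduce:
[v₁|v₂|w] = 
  [  3,   0,  -3]
  [  2,  -2,  -3]
  [  1,   0,  -3]
R2 → R2 - (2/3)·R1
R3 → R3 - (1/3)·R1
REF = 
  [  3,   0,  -3]
  [  0,  -2,  -1]
  [  0,   0,  -2]

Row 3 reads [0 0 | -2], i.e. 0 = -2, so the system is inconsistent and w ∉ span{v₁, v₂}.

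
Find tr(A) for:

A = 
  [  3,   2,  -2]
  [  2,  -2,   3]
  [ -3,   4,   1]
2

tr(A) = 3 + -2 + 1 = 2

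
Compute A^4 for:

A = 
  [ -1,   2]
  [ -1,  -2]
A² = A·A:
A²[1,1] = (-1)(-1) + (2)(-1) = -1
A²[1,2] = (-1)(2) + (2)(-2) = -6
A²[2,1] = (-1)(-1) + (-2)(-1) = 3
A²[2,2] = (-1)(2) + (-2)(-2) = 2
A² = 
  [ -1,  -6]
  [  3,   2]

A^3 = A^2·A:
A^3[1,1] = (-1)(-1) + (-6)(-1) = 7
A^3[1,2] = (-1)(2) + (-6)(-2) = 10
A^3[2,1] = (3)(-1) + (2)(-1) = -5
A^3[2,2] = (3)(2) + (2)(-2) = 2
A^3 = 
  [  7,  10]
  [ -5,   2]

A^4 = A^3·A:
A^4[1,1] = (7)(-1) + (10)(-1) = -17
A^4[1,2] = (7)(2) + (10)(-2) = -6
A^4[2,1] = (-5)(-1) + (2)(-1) = 3
A^4[2,2] = (-5)(2) + (2)(-2) = -14
A^4 = 
  [-17,  -6]
  [  3, -14]

Therefore
A^4 = 
  [-17,  -6]
  [  3, -14]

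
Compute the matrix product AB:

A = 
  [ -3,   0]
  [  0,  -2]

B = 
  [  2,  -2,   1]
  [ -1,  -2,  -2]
A is 2×2 and B is 2×3, so AB is 2×3. Each entry is (row of A)·(column of B):
AB[1,1] = (-3)(2) + (0)(-1) = -6
AB[1,2] = (-3)(-2) + (0)(-2) = 6
AB[1,3] = (-3)(1) + (0)(-2) = -3
AB[2,1] = (0)(2) + (-2)(-1) = 2
AB[2,2] = (0)(-2) + (-2)(-2) = 4
AB[2,3] = (0)(1) + (-2)(-2) = 4

AB = 
  [ -6,   6,  -3]
  [  2,   4,   4]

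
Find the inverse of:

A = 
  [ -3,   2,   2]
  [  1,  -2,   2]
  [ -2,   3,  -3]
det(A) = (-3)·((-2)(-3) - (2)(3)) - (2)·((1)(-3) - (2)(-2)) + (2)·((1)(3) - (-2)(-2))
  = (-3)(0) - (2)(1) + (2)(-1)
  = -4
det(A) = -4 ≠ 0, so A is invertible.

Cofactors Cᵢⱼ = (-1)ⁱ⁺ʲ·Mᵢⱼ:
C = 
  [  0,  -1,  -1]
  [ 12,  13,   5]
  [  8,   8,   4]

adj(A) = Cᵀ:
adj(A) = 
  [  0,  12,   8]
  [ -1,  13,   8]
  [ -1,   5,   4]

A⁻¹ = (-1/4) · adj(A):
A⁻¹ = 
  [    0,    -3,    -2]
  [  1/4, -13/4,    -2]
  [  1/4,  -5/4,    -1]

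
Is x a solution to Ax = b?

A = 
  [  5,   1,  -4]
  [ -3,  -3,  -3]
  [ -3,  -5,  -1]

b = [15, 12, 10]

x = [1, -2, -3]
Yes

Ax = [15, 12, 10] = b ✓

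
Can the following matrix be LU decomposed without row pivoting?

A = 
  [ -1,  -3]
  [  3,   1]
Yes.
A[1,1] = -1 ≠ 0, so Gaussian elimination proceeds without a row swap: multiplier ℓ₂₁ = (3)/(-1) = -3, and U[2,2] = 1 - (-3)(-3) = -8.
L = 
  [  1,   0]
  [ -3,   1]
U = 
  [ -1,  -3]
  [  0,  -8]
Check row 2 of LU: [(-3)(-1), (-3)(-3) + (-8)] = [3, 1] = row 2 of A ✓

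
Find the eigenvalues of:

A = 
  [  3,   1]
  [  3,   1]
tr(A) = 4, det(A) = 0
Characteristic polynomial: λ² - tr(A)λ + det(A) = λ² - 4λ
λ² - 4λ = λ(λ - 4)

λ = 4, 0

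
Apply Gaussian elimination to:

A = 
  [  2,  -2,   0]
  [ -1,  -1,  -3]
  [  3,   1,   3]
Row operations:
R2 → R2 + (1/2)·R1
R3 → R3 - (3/2)·R1
R3 → R3 + (2)·R2

Resulting echelon form:
REF = 
  [  2,  -2,   0]
  [  0,  -2,  -3]
  [  0,   0,  -3]

Rank = 3 (number of non-zero pivot rows).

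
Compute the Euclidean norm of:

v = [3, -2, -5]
6.164

||v||₂ = √((3)² + (-2)² + (-5)²) = √38 = 6.164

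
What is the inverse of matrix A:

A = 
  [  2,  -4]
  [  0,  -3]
det(A) = (2)(-3) - (-4)(0) = -6
For a 2×2 matrix, A⁻¹ = (1/det(A)) · [[d, -b], [-c, a]]
    = (-1/6) · [[-3, 4], [0, 2]]

A⁻¹ = 
  [ 1/2, -2/3]
  [   0, -1/3]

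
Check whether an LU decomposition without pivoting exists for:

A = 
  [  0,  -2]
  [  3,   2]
No.
A[1,1] = 0 but A[2,1] = 3 ≠ 0. Any LU with L unit lower triangular has (LU)[1,1] = U[1,1] and (LU)[2,1] = L[2,1]·U[1,1]; matching A forces U[1,1] = 0, which then forces (LU)[2,1] = 0 ≠ 3. A row swap (pivoting) is required.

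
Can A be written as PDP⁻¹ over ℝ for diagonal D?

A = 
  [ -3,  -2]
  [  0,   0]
Yes

tr(A) = -3, det(A) = 0
Characteristic polynomial: λ² - tr(A)λ + det(A) = λ² + 3λ
λ² + 3λ = λ(λ + 3)
Eigenvalues: 0, -3
λ=-3: alg. mult. = 1, geom. mult. = 2 - rank(A - (-3)I) = 2 - 1 = 1
λ=0: alg. mult. = 1, geom. mult. = 2 - rank(A - (0)I) = 2 - 1 = 1
Sum of geometric multiplicities equals n, so A has n independent eigenvectors.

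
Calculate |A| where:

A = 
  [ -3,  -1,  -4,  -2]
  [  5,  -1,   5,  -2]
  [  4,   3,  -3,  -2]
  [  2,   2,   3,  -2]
Cofactor expansion along row 1: det(A) = a₁₁M₁₁ - a₁₂M₁₂ + a₁₃M₁₃ - a₁₄M₁₄

M₁₁ = det[[-1, 5, -2]; [3, -3, -2]; [2, 3, -2]]
  = (-1)·((-3)(-2) - (-2)(3)) - (5)·((3)(-2) - (-2)(2)) + (-2)·((3)(3) - (-3)(2))
  = (-1)(12) - (5)(-2) + (-2)(15)
  = -32
M₁₂ = det[[5, 5, -2]; [4, -3, -2]; [2, 3, -2]]
  = (5)·((-3)(-2) - (-2)(3)) - (5)·((4)(-2) - (-2)(2)) + (-2)·((4)(3) - (-3)(2))
  = (5)(12) - (5)(-4) + (-2)(18)
  = 44
M₁₃ = det[[5, -1, -2]; [4, 3, -2]; [2, 2, -2]]
  = (5)·((3)(-2) - (-2)(2)) - (-1)·((4)(-2) - (-2)(2)) + (-2)·((4)(2) - (3)(2))
  = (5)(-2) - (-1)(-4) + (-2)(2)
  = -18
M₁₄ = det[[5, -1, 5]; [4, 3, -3]; [2, 2, 3]]
  = (5)·((3)(3) - (-3)(2)) - (-1)·((4)(3) - (-3)(2)) + (5)·((4)(2) - (3)(2))
  = (5)(15) - (-1)(18) + (5)(2)
  = 103

det(A) = (-3)(-32) - (-1)(44) + (-4)(-18) - (-2)(103) = 418

det(A) = 418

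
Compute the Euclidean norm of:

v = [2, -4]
4.472

||v||₂ = √((2)² + (-4)²) = √20 = 4.472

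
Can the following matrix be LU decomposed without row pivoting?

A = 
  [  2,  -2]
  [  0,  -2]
Yes.
A[1,1] = 2 ≠ 0, so Gaussian elimination proceeds without a row swap: multiplier ℓ₂₁ = (0)/(2) = 0, and U[2,2] = -2 - (0)(-2) = -2.
L = 
  [  1,   0]
  [  0,   1]
U = 
  [  2,  -2]
  [  0,  -2]
Check row 2 of LU: [(0)(2), (0)(-2) + (-2)] = [0, -2] = row 2 of A ✓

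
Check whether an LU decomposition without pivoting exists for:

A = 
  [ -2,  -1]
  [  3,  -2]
Yes.
A[1,1] = -2 ≠ 0, so Gaussian elimination proceeds without a row swap: multiplier ℓ₂₁ = (3)/(-2) = -3/2, and U[2,2] = -2 - (-3/2)(-1) = -7/2.
L = 
  [   1,    0]
  [-3/2,    1]
U = 
  [  -2,   -1]
  [   0, -7/2]
Check row 2 of LU: [(-3/2)(-2), (-3/2)(-1) + (-7/2)] = [3, -2] = row 2 of A ✓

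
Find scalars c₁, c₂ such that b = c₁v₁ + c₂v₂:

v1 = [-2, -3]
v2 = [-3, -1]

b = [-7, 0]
c1 = -1, c2 = 3

b = -1·v1 + 3·v2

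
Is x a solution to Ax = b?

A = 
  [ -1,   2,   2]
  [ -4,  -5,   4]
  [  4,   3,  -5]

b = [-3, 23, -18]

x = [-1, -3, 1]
Yes

Ax = [-3, 23, -18] = b ✓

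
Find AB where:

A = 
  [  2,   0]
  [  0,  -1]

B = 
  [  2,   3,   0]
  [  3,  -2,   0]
AB = 
  [  4,   6,   0]
  [ -3,   2,   0]

A is 2×2 and B is 2×3, so AB is 2×3. Each entry is (row of A)·(column of B):
AB[1,1] = (2)(2) + (0)(3) = 4
AB[1,2] = (2)(3) + (0)(-2) = 6
AB[1,3] = (2)(0) + (0)(0) = 0
AB[2,1] = (0)(2) + (-1)(3) = -3
AB[2,2] = (0)(3) + (-1)(-2) = 2
AB[2,3] = (0)(0) + (-1)(0) = 0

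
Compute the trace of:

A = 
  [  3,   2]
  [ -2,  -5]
-2

tr(A) = 3 + -5 = -2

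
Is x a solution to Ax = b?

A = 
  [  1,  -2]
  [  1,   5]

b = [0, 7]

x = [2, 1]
Yes

Ax = [0, 7] = b ✓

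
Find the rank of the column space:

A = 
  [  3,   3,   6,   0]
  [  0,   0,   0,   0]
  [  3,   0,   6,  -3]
dim(Col(A)) = 2

Row reduce:
R3 → R3 - (1)·R1
Swap R2 ↔ R3
REF = 
  [  3,   3,   6,   0]
  [  0,  -3,   0,  -3]
  [  0,   0,   0,   0]
Pivot columns: 1, 2 → 2 pivots.
dim(Col(A)) = number of pivot columns = 2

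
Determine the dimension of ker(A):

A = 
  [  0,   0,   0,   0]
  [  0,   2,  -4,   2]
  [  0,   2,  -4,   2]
nullity(A) = 3

Row reduce:
Swap R1 ↔ R2
R3 → R3 - (1)·R1
REF = 
  [  0,   2,  -4,   2]
  [  0,   0,   0,   0]
  [  0,   0,   0,   0]
Pivot columns: 2 → 1 pivot.
rank(A) = 1, so nullity(A) = 4 - 1 = 3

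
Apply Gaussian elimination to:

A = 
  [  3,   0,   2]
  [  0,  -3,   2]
Row operations:
No row operations needed (already in echelon form).

Resulting echelon form:
REF = 
  [  3,   0,   2]
  [  0,  -3,   2]

Rank = 2 (number of non-zero pivot rows).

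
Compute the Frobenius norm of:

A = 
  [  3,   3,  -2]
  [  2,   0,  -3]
||A||_F = 5.916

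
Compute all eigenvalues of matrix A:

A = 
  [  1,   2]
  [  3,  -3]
λ = -1 + √10, -1 - √10  (≈ 2.162, -4.162)

tr(A) = -2, det(A) = -9
Characteristic polynomial: λ² - tr(A)λ + det(A) = λ² + 2λ - 9
λ² + 2λ - 9 = 0  ⇒  λ = (-2 ± √((2)² - 4·(-9)))/2 = (-2 ± √(40))/2
  = -1 + √10,  -1 - √10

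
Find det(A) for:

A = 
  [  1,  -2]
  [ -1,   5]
3

For a 2×2 matrix, det = ad - bc = (1)(5) - (-2)(-1) = 3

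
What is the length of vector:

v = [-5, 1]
5.099

||v||₂ = √((-5)² + (1)²) = √26 = 5.099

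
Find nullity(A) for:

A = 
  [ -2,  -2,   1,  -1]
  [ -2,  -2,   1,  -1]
nullity(A) = 3

Row reduce:
R2 → R2 - (1)·R1
REF = 
  [ -2,  -2,   1,  -1]
  [  0,   0,   0,   0]
Pivot columns: 1 → 1 pivot.
rank(A) = 1, so nullity(A) = 4 - 1 = 3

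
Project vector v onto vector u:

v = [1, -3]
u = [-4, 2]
proj_u(v) = [2, -1]

v·u = (1)(-4) + (-3)(2) = -10
u·u = (-4)² + (2)² = 20
proj_u(v) = (v·u / u·u) × u = (-10/20) × u = (-1/2) × u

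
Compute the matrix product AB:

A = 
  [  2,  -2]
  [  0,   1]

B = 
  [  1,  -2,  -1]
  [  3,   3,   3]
A is 2×2 and B is 2×3, so AB is 2×3. Each entry is (row of A)·(column of B):
AB[1,1] = (2)(1) + (-2)(3) = -4
AB[1,2] = (2)(-2) + (-2)(3) = -10
AB[1,3] = (2)(-1) + (-2)(3) = -8
AB[2,1] = (0)(1) + (1)(3) = 3
AB[2,2] = (0)(-2) + (1)(3) = 3
AB[2,3] = (0)(-1) + (1)(3) = 3

AB = 
  [ -4, -10,  -8]
  [  3,   3,   3]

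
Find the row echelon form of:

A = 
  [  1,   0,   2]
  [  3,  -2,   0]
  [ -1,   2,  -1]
Row operations:
R2 → R2 - (3)·R1
R3 → R3 + (1)·R1
R3 → R3 + (1)·R2

Resulting echelon form:
REF = 
  [  1,   0,   2]
  [  0,  -2,  -6]
  [  0,   0,  -5]

Rank = 3 (number of non-zero pivot rows).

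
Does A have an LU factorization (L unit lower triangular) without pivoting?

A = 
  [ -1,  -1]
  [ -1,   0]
Yes.
A[1,1] = -1 ≠ 0, so Gaussian elimination proceeds without a row swap: multiplier ℓ₂₁ = (-1)/(-1) = 1, and U[2,2] = 0 - (1)(-1) = 1.
L = 
  [  1,   0]
  [  1,   1]
U = 
  [ -1,  -1]
  [  0,   1]
Check row 2 of LU: [(1)(-1), (1)(-1) + 1] = [-1, 0] = row 2 of A ✓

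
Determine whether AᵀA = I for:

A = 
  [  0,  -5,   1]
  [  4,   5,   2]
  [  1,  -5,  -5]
No

AᵀA = 
  [ 17,  15,   3]
  [ 15,  75,  30]
  [  3,  30,  30]
≠ I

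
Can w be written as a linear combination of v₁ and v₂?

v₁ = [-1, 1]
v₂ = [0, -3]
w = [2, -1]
Yes

Form the augmented matrix and row-reduce:
[v₁|v₂|w] = 
  [ -1,   0,   2]
  [  1,  -3,  -1]
R2 → R2 + (1)·R1
REF = 
  [ -1,   0,   2]
  [  0,  -3,   1]

No row of the form [0 0 | nonzero], so the system is consistent. Back-substitution gives c₁ = -2, c₂ = -1/3: w = (-2)·v₁ + (-1/3)·v₂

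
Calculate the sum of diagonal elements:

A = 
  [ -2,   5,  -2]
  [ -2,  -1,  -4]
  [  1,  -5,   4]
1

tr(A) = -2 + -1 + 4 = 1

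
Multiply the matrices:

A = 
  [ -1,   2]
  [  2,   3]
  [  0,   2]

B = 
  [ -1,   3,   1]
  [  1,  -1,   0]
AB = 
  [  3,  -5,  -1]
  [  1,   3,   2]
  [  2,  -2,   0]

A is 3×2 and B is 2×3, so AB is 3×3. Each entry is (row of A)·(column of B):
AB[1,1] = (-1)(-1) + (2)(1) = 3
AB[1,2] = (-1)(3) + (2)(-1) = -5
AB[1,3] = (-1)(1) + (2)(0) = -1
AB[2,1] = (2)(-1) + (3)(1) = 1
AB[2,2] = (2)(3) + (3)(-1) = 3
AB[2,3] = (2)(1) + (3)(0) = 2
AB[3,1] = (0)(-1) + (2)(1) = 2
AB[3,2] = (0)(3) + (2)(-1) = -2
AB[3,3] = (0)(1) + (2)(0) = 0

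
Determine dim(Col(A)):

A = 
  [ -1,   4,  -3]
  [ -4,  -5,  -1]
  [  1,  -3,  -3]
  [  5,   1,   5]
dim(Col(A)) = 3

Row reduce:
R2 → R2 - (4)·R1
R3 → R3 + (1)·R1
R4 → R4 + (5)·R1
R3 → R3 + (1/21)·R2
R4 → R4 + (1)·R2
R4 → R4 + (21/115)·R3
REF = 
  [     -1,       4,      -3]
  [      0,     -21,      11]
  [      0,       0, -115/21]
  [      0,       0,       0]
Pivot columns: 1, 2, 3 → 3 pivots.
dim(Col(A)) = number of pivot columns = 3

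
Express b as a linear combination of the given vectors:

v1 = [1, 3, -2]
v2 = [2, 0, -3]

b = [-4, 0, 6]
c1 = 0, c2 = -2

b = 0·v1 + -2·v2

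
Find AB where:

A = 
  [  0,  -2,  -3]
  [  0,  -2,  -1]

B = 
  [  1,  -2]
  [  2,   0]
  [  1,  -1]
AB = 
  [ -7,   3]
  [ -5,   1]

A is 2×3 and B is 3×2, so AB is 2×2. Each entry is (row of A)·(column of B):
AB[1,1] = (0)(1) + (-2)(2) + (-3)(1) = -7
AB[1,2] = (0)(-2) + (-2)(0) + (-3)(-1) = 3
AB[2,1] = (0)(1) + (-2)(2) + (-1)(1) = -5
AB[2,2] = (0)(-2) + (-2)(0) + (-1)(-1) = 1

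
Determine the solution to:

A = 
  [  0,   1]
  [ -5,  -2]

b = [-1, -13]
Row reduce the augmented matrix [A|b]:
Swap R1 ↔ R2
REF = 
  [ -5,  -2, -13]
  [  0,   1,  -1]

Back-substitution:
x₂ = (-1) / 1 = -1
x₁ = (-13 - (-2)(-1)) / (-5) = 3

x = [3, -1]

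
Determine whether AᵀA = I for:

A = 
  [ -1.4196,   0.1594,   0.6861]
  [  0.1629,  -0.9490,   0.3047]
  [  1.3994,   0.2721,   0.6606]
No

AᵀA = 
  [  4.0001,  -0.0001,   0.0001]
  [ -0.0001,   1,   0]
  [  0.0001,   0,   1]
≠ I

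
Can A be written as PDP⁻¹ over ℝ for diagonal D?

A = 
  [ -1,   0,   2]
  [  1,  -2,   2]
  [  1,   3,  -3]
Yes

Characteristic polynomial: det(λI - A) = λ³ + 6λ² + 3λ - 10
Testing integer divisors of the constant term: p(1) = 0, so (λ - 1) is a factor:
p(λ) = (λ - 1)(λ² + 7λ + 10)
λ² + 7λ + 10 = (λ + 5)(λ + 2)
Eigenvalues: 1, -2, -5
λ=-5: alg. mult. = 1, geom. mult. = 3 - rank(A - (-5)I) = 3 - 2 = 1
λ=-2: alg. mult. = 1, geom. mult. = 3 - rank(A - (-2)I) = 3 - 2 = 1
λ=1: alg. mult. = 1, geom. mult. = 3 - rank(A - (1)I) = 3 - 2 = 1
Sum of geometric multiplicities equals n, so A has n independent eigenvectors.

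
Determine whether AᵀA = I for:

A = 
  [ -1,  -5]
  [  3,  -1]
No

AᵀA = 
  [ 10,   2]
  [  2,  26]
≠ I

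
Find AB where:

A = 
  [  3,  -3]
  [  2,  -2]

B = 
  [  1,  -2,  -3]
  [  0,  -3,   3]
AB = 
  [  3,   3, -18]
  [  2,   2, -12]

A is 2×2 and B is 2×3, so AB is 2×3. Each entry is (row of A)·(column of B):
AB[1,1] = (3)(1) + (-3)(0) = 3
AB[1,2] = (3)(-2) + (-3)(-3) = 3
AB[1,3] = (3)(-3) + (-3)(3) = -18
AB[2,1] = (2)(1) + (-2)(0) = 2
AB[2,2] = (2)(-2) + (-2)(-3) = 2
AB[2,3] = (2)(-3) + (-2)(3) = -12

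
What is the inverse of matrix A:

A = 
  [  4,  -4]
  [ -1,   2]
det(A) = (4)(2) - (-4)(-1) = 4
For a 2×2 matrix, A⁻¹ = (1/det(A)) · [[d, -b], [-c, a]]
    = (1/4) · [[2, 4], [1, 4]]

A⁻¹ = 
  [1/2,   1]
  [1/4,   1]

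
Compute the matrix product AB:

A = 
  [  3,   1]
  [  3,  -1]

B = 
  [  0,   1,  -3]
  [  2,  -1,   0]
AB = 
  [  2,   2,  -9]
  [ -2,   4,  -9]

A is 2×2 and B is 2×3, so AB is 2×3. Each entry is (row of A)·(column of B):
AB[1,1] = (3)(0) + (1)(2) = 2
AB[1,2] = (3)(1) + (1)(-1) = 2
AB[1,3] = (3)(-3) + (1)(0) = -9
AB[2,1] = (3)(0) + (-1)(2) = -2
AB[2,2] = (3)(1) + (-1)(-1) = 4
AB[2,3] = (3)(-3) + (-1)(0) = -9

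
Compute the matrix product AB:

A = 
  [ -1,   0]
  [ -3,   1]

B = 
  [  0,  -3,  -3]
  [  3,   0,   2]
A is 2×2 and B is 2×3, so AB is 2×3. Each entry is (row of A)·(column of B):
AB[1,1] = (-1)(0) + (0)(3) = 0
AB[1,2] = (-1)(-3) + (0)(0) = 3
AB[1,3] = (-1)(-3) + (0)(2) = 3
AB[2,1] = (-3)(0) + (1)(3) = 3
AB[2,2] = (-3)(-3) + (1)(0) = 9
AB[2,3] = (-3)(-3) + (1)(2) = 11

AB = 
  [  0,   3,   3]
  [  3,   9,  11]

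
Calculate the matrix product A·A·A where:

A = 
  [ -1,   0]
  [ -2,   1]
A² = A·A:
A²[1,1] = (-1)(-1) + (0)(-2) = 1
A²[1,2] = (-1)(0) + (0)(1) = 0
A²[2,1] = (-2)(-1) + (1)(-2) = 0
A²[2,2] = (-2)(0) + (1)(1) = 1
A² = 
  [  1,   0]
  [  0,   1]

A^3 = A^2·A:
A^3[1,1] = (1)(-1) + (0)(-2) = -1
A^3[1,2] = (1)(0) + (0)(1) = 0
A^3[2,1] = (0)(-1) + (1)(-2) = -2
A^3[2,2] = (0)(0) + (1)(1) = 1
A^3 = 
  [ -1,   0]
  [ -2,   1]

Therefore
A^3 = 
  [ -1,   0]
  [ -2,   1]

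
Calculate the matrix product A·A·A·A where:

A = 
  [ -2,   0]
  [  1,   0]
A² = A·A:
A²[1,1] = (-2)(-2) + (0)(1) = 4
A²[1,2] = (-2)(0) + (0)(0) = 0
A²[2,1] = (1)(-2) + (0)(1) = -2
A²[2,2] = (1)(0) + (0)(0) = 0
A² = 
  [  4,   0]
  [ -2,   0]

A^3 = A^2·A:
A^3[1,1] = (4)(-2) + (0)(1) = -8
A^3[1,2] = (4)(0) + (0)(0) = 0
A^3[2,1] = (-2)(-2) + (0)(1) = 4
A^3[2,2] = (-2)(0) + (0)(0) = 0
A^3 = 
  [ -8,   0]
  [  4,   0]

A^4 = A^3·A:
A^4[1,1] = (-8)(-2) + (0)(1) = 16
A^4[1,2] = (-8)(0) + (0)(0) = 0
A^4[2,1] = (4)(-2) + (0)(1) = -8
A^4[2,2] = (4)(0) + (0)(0) = 0
A^4 = 
  [ 16,   0]
  [ -8,   0]

Therefore
A^4 = 
  [ 16,   0]
  [ -8,   0]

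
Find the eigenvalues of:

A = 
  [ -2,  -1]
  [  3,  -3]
λ = (-5 + i√11)/2, (-5 - i√11)/2  (≈ -2.5 + 1.658i, -2.5 - 1.658i)

tr(A) = -5, det(A) = 9
Characteristic polynomial: λ² - tr(A)λ + det(A) = λ² + 5λ + 9
λ² + 5λ + 9 = 0  ⇒  λ = (-5 ± √((5)² - 4·(9)))/2 = (-5 ± √(-11))/2
  = (-5 + i√11)/2,  (-5 - i√11)/2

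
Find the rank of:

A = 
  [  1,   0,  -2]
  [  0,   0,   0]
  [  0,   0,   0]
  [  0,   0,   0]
rank(A) = 1

Row reduce:
(no row operations needed)
REF = 
  [  1,   0,  -2]
  [  0,   0,   0]
  [  0,   0,   0]
  [  0,   0,   0]
Pivot columns: 1 → 1 pivot.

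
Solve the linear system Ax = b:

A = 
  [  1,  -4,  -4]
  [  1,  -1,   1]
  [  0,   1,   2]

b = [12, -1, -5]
x = [0, -1, -2]

Row reduce the augmented matrix [A|b]:
R2 → R2 - (1)·R1
R3 → R3 - (1/3)·R2
REF = 
  [   1,   -4,   -4,   12]
  [   0,    3,    5,  -13]
  [   0,    0,  1/3, -2/3]

Back-substitution:
x₃ = (-2/3) / (1/3) = -2
x₂ = (-13 - (5)(-2)) / 3 = -1
x₁ = (12 - (-4)(-1) - (-4)(-2)) / 1 = 0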